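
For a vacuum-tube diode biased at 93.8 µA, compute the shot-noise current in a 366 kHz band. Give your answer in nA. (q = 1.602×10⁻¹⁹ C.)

I_n = √(2qI·B)
2qI·B = 2 × 1.602×10⁻¹⁹ × 9.38×10⁻⁵ × 3.66×10⁵ = 1.10×10⁻¹⁷ A²
I_n = √(1.10×10⁻¹⁷) = 3.32×10⁻⁹ A = 3.32 nA

3.32 nA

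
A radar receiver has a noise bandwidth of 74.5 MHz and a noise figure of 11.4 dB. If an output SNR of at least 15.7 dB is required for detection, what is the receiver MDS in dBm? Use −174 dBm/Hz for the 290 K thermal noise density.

−68.2 dBm

Sensitivity = −174 + 10 log₁₀(B) + NF + SNR_min
= −174 + 78.72 + 11.4 + 15.7
= −68.18 dBm → −68.2 dBm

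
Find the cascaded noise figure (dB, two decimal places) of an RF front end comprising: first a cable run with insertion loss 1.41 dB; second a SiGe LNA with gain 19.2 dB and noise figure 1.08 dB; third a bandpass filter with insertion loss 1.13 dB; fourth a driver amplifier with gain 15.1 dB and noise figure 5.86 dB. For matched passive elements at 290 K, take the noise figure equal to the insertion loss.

Convert to linear (a loss of L dB is a gain of −L dB): F_i = 10^(NF_i/10), G_i = 10^(G_i,dB/10)
  Stage 1: F_1 = 10^(1.41/10) = 1.384, G_1 = 10^(−1.41/10) = 0.7228
  Stage 2: F_2 = 10^(1.08/10) = 1.282, G_2 = 10^(19.2/10) = 83.18
  Stage 3: F_3 = 10^(1.13/10) = 1.297, G_3 = 10^(−1.13/10) = 0.7709
  Stage 4: F_4 = 10^(5.86/10) = 3.855, G_4 = 10^(15.1/10) = 32.36
Friis cascade:
  F = 1.384 + (1.282 − 1)/0.7228 + (1.297 − 1)/60.12 + (3.855 − 1)/46.34 = 1.841
NF = 10 log₁₀(1.841) = 2.65 dB

2.65 dB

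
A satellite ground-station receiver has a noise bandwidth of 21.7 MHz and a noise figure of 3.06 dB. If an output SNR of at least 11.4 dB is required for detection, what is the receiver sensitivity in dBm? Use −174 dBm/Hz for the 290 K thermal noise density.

Sensitivity = −174 + 10 log₁₀(B) + NF + SNR_min
= −174 + 73.36 + 3.06 + 11.4
= −86.18 dBm → −86.2 dBm

−86.2 dBm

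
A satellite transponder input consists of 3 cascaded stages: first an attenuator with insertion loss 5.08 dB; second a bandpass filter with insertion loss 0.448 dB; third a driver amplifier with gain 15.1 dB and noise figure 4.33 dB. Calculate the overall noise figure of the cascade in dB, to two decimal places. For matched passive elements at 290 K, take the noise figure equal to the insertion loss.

9.86 dB

Convert to linear (a loss of L dB is a gain of −L dB): F_i = 10^(NF_i/10), G_i = 10^(G_i,dB/10)
  Stage 1: F_1 = 10^(5.08/10) = 3.221, G_1 = 10^(−5.08/10) = 0.3105
  Stage 2: F_2 = 10^(0.448/10) = 1.109, G_2 = 10^(−0.448/10) = 0.9020
  Stage 3: F_3 = 10^(4.33/10) = 2.710, G_3 = 10^(15.1/10) = 32.36
Friis cascade:
  F = 3.221 + (1.109 − 1)/0.3105 + (2.710 − 1)/0.2800 = 9.678
NF = 10 log₁₀(9.678) = 9.86 dB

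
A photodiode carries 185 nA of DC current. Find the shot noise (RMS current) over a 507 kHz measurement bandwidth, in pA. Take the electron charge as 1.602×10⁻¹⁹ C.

173 pA

I_n = √(2qI·B)
2qI·B = 2 × 1.602×10⁻¹⁹ × 1.85×10⁻⁷ × 5.07×10⁵ = 3.01×10⁻²⁰ A²
I_n = √(3.01×10⁻²⁰) = 1.73×10⁻¹⁰ A = 173 pA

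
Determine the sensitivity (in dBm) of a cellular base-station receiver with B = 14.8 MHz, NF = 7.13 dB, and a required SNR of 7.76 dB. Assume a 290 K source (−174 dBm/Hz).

Sensitivity = −174 + 10 log₁₀(B) + NF + SNR_min
= −174 + 71.7 + 7.13 + 7.76
= −87.41 dBm → −87.4 dBm

−87.4 dBm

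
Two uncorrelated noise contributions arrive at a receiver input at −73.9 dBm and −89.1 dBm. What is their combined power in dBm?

Convert to linear, add, convert back:
P₁ = 4.07×10⁻¹¹ W, P₂ = 1.23×10⁻¹² W
P_tot = 4.20×10⁻¹¹ W → 10 log₁₀(P_tot / 10⁻³) = −73.8 dBm

−73.8 dBm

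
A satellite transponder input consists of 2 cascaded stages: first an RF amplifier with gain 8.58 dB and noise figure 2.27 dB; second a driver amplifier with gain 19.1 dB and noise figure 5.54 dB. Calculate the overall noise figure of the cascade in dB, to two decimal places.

3.11 dB

Convert to linear (a loss of L dB is a gain of −L dB): F_i = 10^(NF_i/10), G_i = 10^(G_i,dB/10)
  Stage 1: F_1 = 10^(2.27/10) = 1.687, G_1 = 10^(8.58/10) = 7.211
  Stage 2: F_2 = 10^(5.54/10) = 3.581, G_2 = 10^(19.1/10) = 81.28
Friis cascade:
  F = 1.687 + (3.581 − 1)/7.211 = 2.044
NF = 10 log₁₀(2.044) = 3.11 dB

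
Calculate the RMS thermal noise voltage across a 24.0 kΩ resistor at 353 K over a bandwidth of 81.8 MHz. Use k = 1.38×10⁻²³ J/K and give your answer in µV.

V_n = √(4kTRB)
4kTRB = 4 × 1.38×10⁻²³ × 353 × 2.40×10⁴ × 8.18×10⁷ = 3.83×10⁻⁸ V²
V_n = √(3.83×10⁻⁸) = 1.96×10⁻⁴ V = 196 µV

196 µV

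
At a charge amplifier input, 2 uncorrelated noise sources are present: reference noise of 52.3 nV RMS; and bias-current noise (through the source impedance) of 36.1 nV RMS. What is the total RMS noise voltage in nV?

63.5 nV

Uncorrelated sources add in power (mean-square): V_tot = √(ΣV_i²)
V_tot = √[(5.23×10⁻⁸)² + (3.61×10⁻⁸)²] = 6.35×10⁻⁸ V = 63.5 nV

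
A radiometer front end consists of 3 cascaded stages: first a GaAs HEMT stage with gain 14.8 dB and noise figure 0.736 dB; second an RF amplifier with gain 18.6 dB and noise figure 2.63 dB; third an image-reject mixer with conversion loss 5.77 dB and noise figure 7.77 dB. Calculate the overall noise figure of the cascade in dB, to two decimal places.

Convert to linear (a loss of L dB is a gain of −L dB): F_i = 10^(NF_i/10), G_i = 10^(G_i,dB/10)
  Stage 1: F_1 = 10^(0.736/10) = 1.185, G_1 = 10^(14.8/10) = 30.20
  Stage 2: F_2 = 10^(2.63/10) = 1.832, G_2 = 10^(18.6/10) = 72.44
  Stage 3: F_3 = 10^(7.77/10) = 5.984, G_3 = 10^(−5.77/10) = 0.2649
Friis cascade:
  F = 1.185 + (1.832 − 1)/30.20 + (5.984 − 1)/2188 = 1.215
NF = 10 log₁₀(1.215) = 0.84 dB

0.84 dB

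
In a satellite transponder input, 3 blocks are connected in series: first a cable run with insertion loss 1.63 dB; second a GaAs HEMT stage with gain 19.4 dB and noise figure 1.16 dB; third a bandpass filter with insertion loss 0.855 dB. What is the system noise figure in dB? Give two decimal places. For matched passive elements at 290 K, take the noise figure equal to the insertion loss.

2.80 dB

Convert to linear (a loss of L dB is a gain of −L dB): F_i = 10^(NF_i/10), G_i = 10^(G_i,dB/10)
  Stage 1: F_1 = 10^(1.63/10) = 1.455, G_1 = 10^(−1.63/10) = 0.6871
  Stage 2: F_2 = 10^(1.16/10) = 1.306, G_2 = 10^(19.4/10) = 87.10
  Stage 3: F_3 = 10^(0.855/10) = 1.218, G_3 = 10^(−0.855/10) = 0.8213
Friis cascade:
  F = 1.455 + (1.306 − 1)/0.6871 + (1.218 − 1)/59.84 = 1.905
NF = 10 log₁₀(1.905) = 2.80 dB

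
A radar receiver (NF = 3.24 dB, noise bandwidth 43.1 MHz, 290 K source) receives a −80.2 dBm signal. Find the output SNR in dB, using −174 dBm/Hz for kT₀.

Noise floor: N = −174 + 10 log₁₀(B) + NF
10 log₁₀(4.31×10⁷) = 76.34 dB
N = −174 + 76.34 + 3.24 = −94.42 dBm
SNR = P_sig − N = −80.2 − (−94.42) = 14.22 dB → 14.2 dB

14.2 dB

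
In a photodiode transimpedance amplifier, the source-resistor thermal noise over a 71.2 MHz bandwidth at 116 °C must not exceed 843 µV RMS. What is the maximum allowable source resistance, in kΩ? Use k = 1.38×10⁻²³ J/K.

465 kΩ

T = 116 °C + 273.15 = 389.15 K
Johnson–Nyquist: V_n = √(4kTRB) ⇒ R = V_n² / (4kTB)
4kTB = 4 × 1.38×10⁻²³ × 389.15 × 7.12×10⁷ = 1.53×10⁻¹²
R = (8.43×10⁻⁴)² / 1.53×10⁻¹² = 4.65×10⁵ Ω = 465 kΩ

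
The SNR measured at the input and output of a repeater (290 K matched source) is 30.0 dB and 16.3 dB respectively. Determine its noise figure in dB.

13.7 dB

NF (dB) = SNR_in(dB) − SNR_out(dB) when the source is at T₀
NF = 30.0 − 16.3 = 13.7 dB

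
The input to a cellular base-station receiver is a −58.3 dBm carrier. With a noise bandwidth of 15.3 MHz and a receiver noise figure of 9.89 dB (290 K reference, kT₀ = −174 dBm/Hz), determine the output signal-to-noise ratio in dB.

Noise floor: N = −174 + 10 log₁₀(B) + NF
10 log₁₀(1.53×10⁷) = 71.85 dB
N = −174 + 71.85 + 9.89 = −92.26 dBm
SNR = P_sig − N = −58.3 − (−92.26) = 33.96 dB → 34.0 dB

34.0 dB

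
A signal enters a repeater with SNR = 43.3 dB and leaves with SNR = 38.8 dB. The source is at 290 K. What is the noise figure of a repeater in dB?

NF (dB) = SNR_in(dB) − SNR_out(dB) when the source is at T₀
NF = 43.3 − 38.8 = 4.5 dB

4.5 dB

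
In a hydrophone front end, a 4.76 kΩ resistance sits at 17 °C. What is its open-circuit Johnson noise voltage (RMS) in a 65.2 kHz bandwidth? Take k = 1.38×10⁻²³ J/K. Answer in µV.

2.23 µV

T = 17 °C + 273.15 = 290.15 K
V_n = √(4kTRB)
4kTRB = 4 × 1.38×10⁻²³ × 290.15 × 4.76×10³ × 6.52×10⁴ = 4.97×10⁻¹² V²
V_n = √(4.97×10⁻¹²) = 2.23×10⁻⁶ V = 2.23 µV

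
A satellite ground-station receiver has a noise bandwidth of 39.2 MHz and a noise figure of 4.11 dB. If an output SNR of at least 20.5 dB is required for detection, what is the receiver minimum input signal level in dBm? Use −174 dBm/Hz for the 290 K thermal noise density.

−73.5 dBm

Sensitivity = −174 + 10 log₁₀(B) + NF + SNR_min
= −174 + 75.93 + 4.11 + 20.5
= −73.46 dBm → −73.5 dBm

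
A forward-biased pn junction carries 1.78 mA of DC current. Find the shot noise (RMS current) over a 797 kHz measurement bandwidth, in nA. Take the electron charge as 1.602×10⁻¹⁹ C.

21.3 nA

I_n = √(2qI·B)
2qI·B = 2 × 1.602×10⁻¹⁹ × 1.78×10⁻³ × 7.97×10⁵ = 4.55×10⁻¹⁶ A²
I_n = √(4.55×10⁻¹⁶) = 2.13×10⁻⁸ A = 21.3 nA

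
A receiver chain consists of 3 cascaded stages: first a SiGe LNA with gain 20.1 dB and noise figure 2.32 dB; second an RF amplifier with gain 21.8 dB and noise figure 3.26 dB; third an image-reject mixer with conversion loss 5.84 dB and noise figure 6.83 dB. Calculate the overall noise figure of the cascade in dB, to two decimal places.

Convert to linear (a loss of L dB is a gain of −L dB): F_i = 10^(NF_i/10), G_i = 10^(G_i,dB/10)
  Stage 1: F_1 = 10^(2.32/10) = 1.706, G_1 = 10^(20.1/10) = 102.3
  Stage 2: F_2 = 10^(3.26/10) = 2.118, G_2 = 10^(21.8/10) = 151.4
  Stage 3: F_3 = 10^(6.83/10) = 4.819, G_3 = 10^(−5.84/10) = 0.2606
Friis cascade:
  F = 1.706 + (2.118 − 1)/102.3 + (4.819 − 1)/1.549×10⁴ = 1.717
NF = 10 log₁₀(1.717) = 2.35 dB

2.35 dB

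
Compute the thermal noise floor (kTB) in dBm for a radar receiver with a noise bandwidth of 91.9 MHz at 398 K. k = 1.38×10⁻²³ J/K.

−93.0 dBm

P_n = kTB = 1.38×10⁻²³ × 398 × 9.19×10⁷ = 5.05×10⁻¹³ W
In dBm: 10 log₁₀(5.05×10⁻¹³ / 10⁻³) = −93.0 dBm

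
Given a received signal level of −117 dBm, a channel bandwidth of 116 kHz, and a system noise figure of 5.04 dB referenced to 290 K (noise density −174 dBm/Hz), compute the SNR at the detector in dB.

Noise floor: N = −174 + 10 log₁₀(B) + NF
10 log₁₀(1.16×10⁵) = 50.64 dB
N = −174 + 50.64 + 5.04 = −118.32 dBm
SNR = P_sig − N = −117 − (−118.32) = 1.32 dB → 1.3 dB

1.3 dB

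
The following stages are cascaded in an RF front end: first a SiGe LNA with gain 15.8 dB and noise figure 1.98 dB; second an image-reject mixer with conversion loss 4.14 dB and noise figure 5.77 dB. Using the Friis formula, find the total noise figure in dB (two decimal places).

Convert to linear (a loss of L dB is a gain of −L dB): F_i = 10^(NF_i/10), G_i = 10^(G_i,dB/10)
  Stage 1: F_1 = 10^(1.98/10) = 1.578, G_1 = 10^(15.8/10) = 38.02
  Stage 2: F_2 = 10^(5.77/10) = 3.776, G_2 = 10^(−4.14/10) = 0.3855
Friis cascade:
  F = 1.578 + (3.776 − 1)/38.02 = 1.651
NF = 10 log₁₀(1.651) = 2.18 dB

2.18 dB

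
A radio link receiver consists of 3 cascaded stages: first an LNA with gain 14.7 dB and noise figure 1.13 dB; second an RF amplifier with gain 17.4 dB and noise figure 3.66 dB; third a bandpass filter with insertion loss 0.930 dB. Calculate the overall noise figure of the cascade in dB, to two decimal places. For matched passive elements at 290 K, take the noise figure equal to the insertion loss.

1.28 dB

Convert to linear (a loss of L dB is a gain of −L dB): F_i = 10^(NF_i/10), G_i = 10^(G_i,dB/10)
  Stage 1: F_1 = 10^(1.13/10) = 1.297, G_1 = 10^(14.7/10) = 29.51
  Stage 2: F_2 = 10^(3.66/10) = 2.323, G_2 = 10^(17.4/10) = 54.95
  Stage 3: F_3 = 10^(0.930/10) = 1.239, G_3 = 10^(−0.930/10) = 0.8072
Friis cascade:
  F = 1.297 + (2.323 − 1)/29.51 + (1.239 − 1)/1622 = 1.342
NF = 10 log₁₀(1.342) = 1.28 dB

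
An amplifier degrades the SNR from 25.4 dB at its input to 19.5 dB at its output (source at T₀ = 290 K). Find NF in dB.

NF (dB) = SNR_in(dB) − SNR_out(dB) when the source is at T₀
NF = 25.4 − 19.5 = 5.9 dB

5.9 dB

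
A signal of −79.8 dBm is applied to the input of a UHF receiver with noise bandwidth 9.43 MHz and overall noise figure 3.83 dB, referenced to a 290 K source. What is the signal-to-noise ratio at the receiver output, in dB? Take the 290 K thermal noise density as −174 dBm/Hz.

Noise floor: N = −174 + 10 log₁₀(B) + NF
10 log₁₀(9.43×10⁶) = 69.75 dB
N = −174 + 69.75 + 3.83 = −100.42 dBm
SNR = P_sig − N = −79.8 − (−100.42) = 20.62 dB → 20.6 dB

20.6 dB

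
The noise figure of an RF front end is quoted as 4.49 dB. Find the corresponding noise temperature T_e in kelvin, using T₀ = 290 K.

F = 10^(4.49/10) = 2.8119
T_e = (F − 1)·T₀ = (2.8119 − 1) × 290 = 525 K

525 K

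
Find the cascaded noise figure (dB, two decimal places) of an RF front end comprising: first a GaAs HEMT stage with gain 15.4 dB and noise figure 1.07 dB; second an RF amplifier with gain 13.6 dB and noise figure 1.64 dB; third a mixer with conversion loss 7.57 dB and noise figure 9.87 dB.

1.15 dB

Convert to linear (a loss of L dB is a gain of −L dB): F_i = 10^(NF_i/10), G_i = 10^(G_i,dB/10)
  Stage 1: F_1 = 10^(1.07/10) = 1.279, G_1 = 10^(15.4/10) = 34.67
  Stage 2: F_2 = 10^(1.64/10) = 1.459, G_2 = 10^(13.6/10) = 22.91
  Stage 3: F_3 = 10^(9.87/10) = 9.705, G_3 = 10^(−7.57/10) = 0.1750
Friis cascade:
  F = 1.279 + (1.459 − 1)/34.67 + (9.705 − 1)/794.3 = 1.304
NF = 10 log₁₀(1.304) = 1.15 dB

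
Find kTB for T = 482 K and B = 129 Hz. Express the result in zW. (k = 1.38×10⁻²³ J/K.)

858 zW

P_n = kTB = 1.38×10⁻²³ × 482 × 1.29×10² = 8.58×10⁻¹⁹ W = 858 zW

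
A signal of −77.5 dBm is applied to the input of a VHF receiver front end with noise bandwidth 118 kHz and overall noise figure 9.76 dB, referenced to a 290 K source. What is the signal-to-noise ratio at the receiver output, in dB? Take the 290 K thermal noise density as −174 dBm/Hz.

Noise floor: N = −174 + 10 log₁₀(B) + NF
10 log₁₀(1.18×10⁵) = 50.72 dB
N = −174 + 50.72 + 9.76 = −113.52 dBm
SNR = P_sig − N = −77.5 − (−113.52) = 36.02 dB → 36.0 dB

36.0 dB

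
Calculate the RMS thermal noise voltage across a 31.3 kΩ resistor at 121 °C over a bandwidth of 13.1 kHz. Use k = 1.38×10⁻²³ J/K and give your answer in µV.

T = 121 °C + 273.15 = 394.15 K
V_n = √(4kTRB)
4kTRB = 4 × 1.38×10⁻²³ × 394.15 × 3.13×10⁴ × 1.31×10⁴ = 8.92×10⁻¹² V²
V_n = √(8.92×10⁻¹²) = 2.99×10⁻⁶ V = 2.99 µV

2.99 µV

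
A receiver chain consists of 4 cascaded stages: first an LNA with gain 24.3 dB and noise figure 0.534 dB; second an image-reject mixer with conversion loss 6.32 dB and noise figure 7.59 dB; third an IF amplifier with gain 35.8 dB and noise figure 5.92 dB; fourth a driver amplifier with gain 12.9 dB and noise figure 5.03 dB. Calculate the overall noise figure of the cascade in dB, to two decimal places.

0.77 dB

Convert to linear (a loss of L dB is a gain of −L dB): F_i = 10^(NF_i/10), G_i = 10^(G_i,dB/10)
  Stage 1: F_1 = 10^(0.534/10) = 1.131, G_1 = 10^(24.3/10) = 269.2
  Stage 2: F_2 = 10^(7.59/10) = 5.741, G_2 = 10^(−6.32/10) = 0.2333
  Stage 3: F_3 = 10^(5.92/10) = 3.908, G_3 = 10^(35.8/10) = 3802
  Stage 4: F_4 = 10^(5.03/10) = 3.184, G_4 = 10^(12.9/10) = 19.50
Friis cascade:
  F = 1.131 + (5.741 − 1)/269.2 + (3.908 − 1)/62.81 + (3.184 − 1)/2.388×10⁵ = 1.195
NF = 10 log₁₀(1.195) = 0.77 dB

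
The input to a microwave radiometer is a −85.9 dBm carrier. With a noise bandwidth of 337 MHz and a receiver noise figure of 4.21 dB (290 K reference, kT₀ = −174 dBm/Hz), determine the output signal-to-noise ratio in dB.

−1.4 dB

Noise floor: N = −174 + 10 log₁₀(B) + NF
10 log₁₀(3.37×10⁸) = 85.28 dB
N = −174 + 85.28 + 4.21 = −84.51 dBm
SNR = P_sig − N = −85.9 − (−84.51) = −1.39 dB → −1.4 dB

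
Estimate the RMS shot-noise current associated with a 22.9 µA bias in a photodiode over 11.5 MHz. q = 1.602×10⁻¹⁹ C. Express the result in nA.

I_n = √(2qI·B)
2qI·B = 2 × 1.602×10⁻¹⁹ × 2.29×10⁻⁵ × 1.15×10⁷ = 8.44×10⁻¹⁷ A²
I_n = √(8.44×10⁻¹⁷) = 9.19×10⁻⁹ A = 9.19 nA

9.19 nA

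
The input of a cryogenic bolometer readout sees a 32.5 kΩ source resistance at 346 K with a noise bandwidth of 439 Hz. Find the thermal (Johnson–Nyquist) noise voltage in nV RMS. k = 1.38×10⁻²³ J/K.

522 nV

V_n = √(4kTRB)
4kTRB = 4 × 1.38×10⁻²³ × 346 × 3.25×10⁴ × 4.39×10² = 2.72×10⁻¹³ V²
V_n = √(2.72×10⁻¹³) = 5.22×10⁻⁷ V = 522 nV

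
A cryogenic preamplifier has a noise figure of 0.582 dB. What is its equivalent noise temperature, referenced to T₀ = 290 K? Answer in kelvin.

41.6 K

F = 10^(0.582/10) = 1.1434
T_e = (F − 1)·T₀ = (1.1434 − 1) × 290 = 41.6 K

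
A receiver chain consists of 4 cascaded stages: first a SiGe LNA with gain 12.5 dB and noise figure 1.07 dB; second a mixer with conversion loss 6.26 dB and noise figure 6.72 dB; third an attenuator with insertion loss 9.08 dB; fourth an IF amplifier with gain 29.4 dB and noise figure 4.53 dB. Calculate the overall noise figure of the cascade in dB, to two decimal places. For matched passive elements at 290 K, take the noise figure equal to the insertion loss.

Convert to linear (a loss of L dB is a gain of −L dB): F_i = 10^(NF_i/10), G_i = 10^(G_i,dB/10)
  Stage 1: F_1 = 10^(1.07/10) = 1.279, G_1 = 10^(12.5/10) = 17.78
  Stage 2: F_2 = 10^(6.72/10) = 4.699, G_2 = 10^(−6.26/10) = 0.2366
  Stage 3: F_3 = 10^(9.08/10) = 8.091, G_3 = 10^(−9.08/10) = 0.1236
  Stage 4: F_4 = 10^(4.53/10) = 2.838, G_4 = 10^(29.4/10) = 871.0
Friis cascade:
  F = 1.279 + (4.699 − 1)/17.78 + (8.091 − 1)/4.207 + (2.838 − 1)/0.5200 = 6.707
NF = 10 log₁₀(6.707) = 8.27 dB

8.27 dB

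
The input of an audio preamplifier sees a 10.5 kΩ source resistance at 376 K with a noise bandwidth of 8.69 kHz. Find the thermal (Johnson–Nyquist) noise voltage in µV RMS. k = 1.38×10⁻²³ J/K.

1.38 µV

V_n = √(4kTRB)
4kTRB = 4 × 1.38×10⁻²³ × 376 × 1.05×10⁴ × 8.69×10³ = 1.89×10⁻¹² V²
V_n = √(1.89×10⁻¹²) = 1.38×10⁻⁶ V = 1.38 µV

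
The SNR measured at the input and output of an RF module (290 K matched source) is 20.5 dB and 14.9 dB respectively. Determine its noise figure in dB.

5.6 dB

NF (dB) = SNR_in(dB) − SNR_out(dB) when the source is at T₀
NF = 20.5 − 14.9 = 5.6 dB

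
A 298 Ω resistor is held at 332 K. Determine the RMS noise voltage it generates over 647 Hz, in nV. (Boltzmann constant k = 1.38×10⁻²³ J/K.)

V_n = √(4kTRB)
4kTRB = 4 × 1.38×10⁻²³ × 332 × 2.98×10² × 6.47×10² = 3.53×10⁻¹⁵ V²
V_n = √(3.53×10⁻¹⁵) = 5.94×10⁻⁸ V = 59.4 nV

59.4 nV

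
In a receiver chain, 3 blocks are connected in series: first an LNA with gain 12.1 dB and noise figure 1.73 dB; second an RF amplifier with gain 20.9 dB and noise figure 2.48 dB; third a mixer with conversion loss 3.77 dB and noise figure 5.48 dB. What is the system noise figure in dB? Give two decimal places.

Convert to linear (a loss of L dB is a gain of −L dB): F_i = 10^(NF_i/10), G_i = 10^(G_i,dB/10)
  Stage 1: F_1 = 10^(1.73/10) = 1.489, G_1 = 10^(12.1/10) = 16.22
  Stage 2: F_2 = 10^(2.48/10) = 1.770, G_2 = 10^(20.9/10) = 123.0
  Stage 3: F_3 = 10^(5.48/10) = 3.532, G_3 = 10^(−3.77/10) = 0.4198
Friis cascade:
  F = 1.489 + (1.770 − 1)/16.22 + (3.532 − 1)/1995 = 1.538
NF = 10 log₁₀(1.538) = 1.87 dB

1.87 dB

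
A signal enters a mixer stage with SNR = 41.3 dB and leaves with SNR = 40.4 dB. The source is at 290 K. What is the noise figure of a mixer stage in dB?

0.9 dB

NF (dB) = SNR_in(dB) − SNR_out(dB) when the source is at T₀
NF = 41.3 − 40.4 = 0.9 dB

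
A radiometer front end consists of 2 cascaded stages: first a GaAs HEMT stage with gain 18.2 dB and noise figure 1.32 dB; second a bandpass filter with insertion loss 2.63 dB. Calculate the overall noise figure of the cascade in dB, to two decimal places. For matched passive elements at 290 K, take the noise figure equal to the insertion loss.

Convert to linear (a loss of L dB is a gain of −L dB): F_i = 10^(NF_i/10), G_i = 10^(G_i,dB/10)
  Stage 1: F_1 = 10^(1.32/10) = 1.355, G_1 = 10^(18.2/10) = 66.07
  Stage 2: F_2 = 10^(2.63/10) = 1.832, G_2 = 10^(−2.63/10) = 0.5458
Friis cascade:
  F = 1.355 + (1.832 − 1)/66.07 = 1.368
NF = 10 log₁₀(1.368) = 1.36 dB

1.36 dB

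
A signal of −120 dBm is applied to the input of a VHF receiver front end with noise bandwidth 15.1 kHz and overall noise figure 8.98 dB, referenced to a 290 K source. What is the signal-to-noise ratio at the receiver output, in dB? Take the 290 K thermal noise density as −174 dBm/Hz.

3.2 dB

Noise floor: N = −174 + 10 log₁₀(B) + NF
10 log₁₀(1.51×10⁴) = 41.79 dB
N = −174 + 41.79 + 8.98 = −123.23 dBm
SNR = P_sig − N = −120 − (−123.23) = 3.23 dB → 3.2 dB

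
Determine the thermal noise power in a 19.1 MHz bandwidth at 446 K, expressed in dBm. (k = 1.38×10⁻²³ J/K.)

−99.3 dBm

P_n = kTB = 1.38×10⁻²³ × 446 × 1.91×10⁷ = 1.18×10⁻¹³ W
In dBm: 10 log₁₀(1.18×10⁻¹³ / 10⁻³) = −99.3 dBm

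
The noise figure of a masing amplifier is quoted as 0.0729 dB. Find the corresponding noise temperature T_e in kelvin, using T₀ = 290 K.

4.91 K

F = 10^(0.0729/10) = 1.01693
T_e = (F − 1)·T₀ = (1.01693 − 1) × 290 = 4.91 K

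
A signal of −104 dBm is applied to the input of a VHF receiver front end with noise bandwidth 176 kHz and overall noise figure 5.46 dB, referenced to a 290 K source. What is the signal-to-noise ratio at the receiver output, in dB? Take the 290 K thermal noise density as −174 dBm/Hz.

Noise floor: N = −174 + 10 log₁₀(B) + NF
10 log₁₀(1.76×10⁵) = 52.46 dB
N = −174 + 52.46 + 5.46 = −116.08 dBm
SNR = P_sig − N = −104 − (−116.08) = 12.08 dB → 12.1 dB

12.1 dB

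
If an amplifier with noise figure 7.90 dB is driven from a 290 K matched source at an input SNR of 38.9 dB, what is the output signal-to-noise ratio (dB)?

By definition F = SNR_in/SNR_out, so in dB: SNR_out = SNR_in − NF
SNR_out = 38.9 − 7.90 = 31.00 dB

31.00 dB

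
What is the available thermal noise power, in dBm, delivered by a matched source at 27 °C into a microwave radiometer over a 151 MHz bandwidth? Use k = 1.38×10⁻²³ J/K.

−92.0 dBm

T = 27 °C + 273.15 = 300.15 K
P_n = kTB = 1.38×10⁻²³ × 300.15 × 1.51×10⁸ = 6.25×10⁻¹³ W
In dBm: 10 log₁₀(6.25×10⁻¹³ / 10⁻³) = −92.0 dBm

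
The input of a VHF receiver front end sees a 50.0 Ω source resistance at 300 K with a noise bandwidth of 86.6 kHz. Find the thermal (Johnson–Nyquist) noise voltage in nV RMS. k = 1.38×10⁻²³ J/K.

268 nV

V_n = √(4kTRB)
4kTRB = 4 × 1.38×10⁻²³ × 300 × 5.00×10¹ × 8.66×10⁴ = 7.17×10⁻¹⁴ V²
V_n = √(7.17×10⁻¹⁴) = 2.68×10⁻⁷ V = 268 nV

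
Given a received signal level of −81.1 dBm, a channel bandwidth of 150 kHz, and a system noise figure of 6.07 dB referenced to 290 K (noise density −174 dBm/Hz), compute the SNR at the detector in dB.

35.1 dB

Noise floor: N = −174 + 10 log₁₀(B) + NF
10 log₁₀(1.50×10⁵) = 51.76 dB
N = −174 + 51.76 + 6.07 = −116.17 dBm
SNR = P_sig − N = −81.1 − (−116.17) = 35.07 dB → 35.1 dB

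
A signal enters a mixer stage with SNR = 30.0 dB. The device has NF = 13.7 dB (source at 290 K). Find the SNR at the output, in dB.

16.3 dB

By definition F = SNR_in/SNR_out, so in dB: SNR_out = SNR_in − NF
SNR_out = 30.0 − 13.7 = 16.3 dB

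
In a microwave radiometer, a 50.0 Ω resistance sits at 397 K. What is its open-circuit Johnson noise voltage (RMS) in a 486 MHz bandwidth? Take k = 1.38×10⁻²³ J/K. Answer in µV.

23.1 µV

V_n = √(4kTRB)
4kTRB = 4 × 1.38×10⁻²³ × 397 × 5.00×10¹ × 4.86×10⁸ = 5.33×10⁻¹⁰ V²
V_n = √(5.33×10⁻¹⁰) = 2.31×10⁻⁵ V = 23.1 µV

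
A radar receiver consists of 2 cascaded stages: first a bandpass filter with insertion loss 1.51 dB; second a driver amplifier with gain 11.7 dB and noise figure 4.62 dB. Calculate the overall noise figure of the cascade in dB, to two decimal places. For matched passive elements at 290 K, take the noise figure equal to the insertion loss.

6.13 dB

Convert to linear (a loss of L dB is a gain of −L dB): F_i = 10^(NF_i/10), G_i = 10^(G_i,dB/10)
  Stage 1: F_1 = 10^(1.51/10) = 1.416, G_1 = 10^(−1.51/10) = 0.7063
  Stage 2: F_2 = 10^(4.62/10) = 2.897, G_2 = 10^(11.7/10) = 14.79
Friis cascade:
  F = 1.416 + (2.897 − 1)/0.7063 = 4.102
NF = 10 log₁₀(4.102) = 6.13 dB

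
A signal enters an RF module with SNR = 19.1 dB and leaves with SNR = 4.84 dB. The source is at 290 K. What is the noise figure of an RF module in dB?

NF (dB) = SNR_in(dB) − SNR_out(dB) when the source is at T₀
NF = 19.1 − 4.84 = 14.26 dB

14.26 dB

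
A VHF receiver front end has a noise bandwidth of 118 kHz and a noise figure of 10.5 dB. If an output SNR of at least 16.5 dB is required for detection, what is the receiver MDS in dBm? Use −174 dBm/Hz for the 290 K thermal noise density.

−96.3 dBm

Sensitivity = −174 + 10 log₁₀(B) + NF + SNR_min
= −174 + 50.72 + 10.5 + 16.5
= −96.28 dBm → −96.3 dBm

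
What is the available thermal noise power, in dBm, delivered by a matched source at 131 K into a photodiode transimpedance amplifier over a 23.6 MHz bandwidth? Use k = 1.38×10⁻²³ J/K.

P_n = kTB = 1.38×10⁻²³ × 131 × 2.36×10⁷ = 4.27×10⁻¹⁴ W
In dBm: 10 log₁₀(4.27×10⁻¹⁴ / 10⁻³) = −103.7 dBm

−103.7 dBm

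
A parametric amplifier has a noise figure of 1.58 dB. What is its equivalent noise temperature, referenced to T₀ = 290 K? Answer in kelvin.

F = 10^(1.58/10) = 1.4388
T_e = (F − 1)·T₀ = (1.4388 − 1) × 290 = 127 K

127 K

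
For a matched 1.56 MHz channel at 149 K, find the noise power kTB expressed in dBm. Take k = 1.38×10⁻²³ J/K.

−114.9 dBm

P_n = kTB = 1.38×10⁻²³ × 149 × 1.56×10⁶ = 3.21×10⁻¹⁵ W
In dBm: 10 log₁₀(3.21×10⁻¹⁵ / 10⁻³) = −114.9 dBm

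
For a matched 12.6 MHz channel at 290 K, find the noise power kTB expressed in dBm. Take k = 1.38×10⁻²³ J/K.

P_n = kTB = 1.38×10⁻²³ × 290 × 1.26×10⁷ = 5.04×10⁻¹⁴ W
In dBm: 10 log₁₀(5.04×10⁻¹⁴ / 10⁻³) = −103.0 dBm

−103.0 dBm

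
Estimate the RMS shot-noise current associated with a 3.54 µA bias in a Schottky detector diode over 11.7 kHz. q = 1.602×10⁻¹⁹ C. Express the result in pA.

115 pA

I_n = √(2qI·B)
2qI·B = 2 × 1.602×10⁻¹⁹ × 3.54×10⁻⁶ × 1.17×10⁴ = 1.33×10⁻²⁰ A²
I_n = √(1.33×10⁻²⁰) = 1.15×10⁻¹⁰ A = 115 pA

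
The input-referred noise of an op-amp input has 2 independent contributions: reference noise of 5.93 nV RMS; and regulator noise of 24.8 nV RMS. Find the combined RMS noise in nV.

Uncorrelated sources add in power (mean-square): V_tot = √(ΣV_i²)
V_tot = √[(5.93×10⁻⁹)² + (2.48×10⁻⁸)²] = 2.55×10⁻⁸ V = 25.5 nV

25.5 nV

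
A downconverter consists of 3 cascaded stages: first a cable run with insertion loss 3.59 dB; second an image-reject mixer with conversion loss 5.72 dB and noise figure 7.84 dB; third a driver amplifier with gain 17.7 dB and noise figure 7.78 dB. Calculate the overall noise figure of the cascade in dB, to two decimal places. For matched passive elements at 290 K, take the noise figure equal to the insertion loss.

Convert to linear (a loss of L dB is a gain of −L dB): F_i = 10^(NF_i/10), G_i = 10^(G_i,dB/10)
  Stage 1: F_1 = 10^(3.59/10) = 2.286, G_1 = 10^(−3.59/10) = 0.4375
  Stage 2: F_2 = 10^(7.84/10) = 6.081, G_2 = 10^(−5.72/10) = 0.2679
  Stage 3: F_3 = 10^(7.78/10) = 5.998, G_3 = 10^(17.7/10) = 58.88
Friis cascade:
  F = 2.286 + (6.081 − 1)/0.4375 + (5.998 − 1)/0.1172 = 56.54
NF = 10 log₁₀(56.54) = 17.52 dB

17.52 dB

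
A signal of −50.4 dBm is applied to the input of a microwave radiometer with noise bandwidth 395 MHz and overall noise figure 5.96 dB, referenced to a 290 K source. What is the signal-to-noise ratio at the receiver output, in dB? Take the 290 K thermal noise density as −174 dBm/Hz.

Noise floor: N = −174 + 10 log₁₀(B) + NF
10 log₁₀(3.95×10⁸) = 85.97 dB
N = −174 + 85.97 + 5.96 = −82.07 dBm
SNR = P_sig − N = −50.4 − (−82.07) = 31.67 dB → 31.7 dB

31.7 dB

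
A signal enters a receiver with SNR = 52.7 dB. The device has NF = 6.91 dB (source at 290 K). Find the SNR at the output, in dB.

45.79 dB

By definition F = SNR_in/SNR_out, so in dB: SNR_out = SNR_in − NF
SNR_out = 52.7 − 6.91 = 45.79 dB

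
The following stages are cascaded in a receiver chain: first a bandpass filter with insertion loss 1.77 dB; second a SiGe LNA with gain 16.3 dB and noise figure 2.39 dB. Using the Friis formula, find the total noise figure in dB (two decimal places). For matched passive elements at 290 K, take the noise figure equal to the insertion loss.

Convert to linear (a loss of L dB is a gain of −L dB): F_i = 10^(NF_i/10), G_i = 10^(G_i,dB/10)
  Stage 1: F_1 = 10^(1.77/10) = 1.503, G_1 = 10^(−1.77/10) = 0.6653
  Stage 2: F_2 = 10^(2.39/10) = 1.734, G_2 = 10^(16.3/10) = 42.66
Friis cascade:
  F = 1.503 + (1.734 − 1)/0.6653 = 2.606
NF = 10 log₁₀(2.606) = 4.16 dB

4.16 dB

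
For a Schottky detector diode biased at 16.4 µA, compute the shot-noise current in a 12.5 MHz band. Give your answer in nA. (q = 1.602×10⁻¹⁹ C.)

8.10 nA

I_n = √(2qI·B)
2qI·B = 2 × 1.602×10⁻¹⁹ × 1.64×10⁻⁵ × 1.25×10⁷ = 6.57×10⁻¹⁷ A²
I_n = √(6.57×10⁻¹⁷) = 8.10×10⁻⁹ A = 8.10 nA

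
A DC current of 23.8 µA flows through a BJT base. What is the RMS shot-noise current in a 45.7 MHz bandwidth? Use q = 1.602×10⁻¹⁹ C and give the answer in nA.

I_n = √(2qI·B)
2qI·B = 2 × 1.602×10⁻¹⁹ × 2.38×10⁻⁵ × 4.57×10⁷ = 3.48×10⁻¹⁶ A²
I_n = √(3.48×10⁻¹⁶) = 1.87×10⁻⁸ A = 18.7 nA

18.7 nA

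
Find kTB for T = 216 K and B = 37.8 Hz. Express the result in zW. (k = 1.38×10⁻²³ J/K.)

P_n = kTB = 1.38×10⁻²³ × 216 × 3.78×10¹ = 1.13×10⁻¹⁹ W = 113 zW

113 zW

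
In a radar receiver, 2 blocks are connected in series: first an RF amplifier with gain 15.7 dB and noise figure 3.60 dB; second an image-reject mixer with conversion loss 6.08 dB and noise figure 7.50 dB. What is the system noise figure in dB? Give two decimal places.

Convert to linear (a loss of L dB is a gain of −L dB): F_i = 10^(NF_i/10), G_i = 10^(G_i,dB/10)
  Stage 1: F_1 = 10^(3.60/10) = 2.291, G_1 = 10^(15.7/10) = 37.15
  Stage 2: F_2 = 10^(7.50/10) = 5.623, G_2 = 10^(−6.08/10) = 0.2466
Friis cascade:
  F = 2.291 + (5.623 − 1)/37.15 = 2.415
NF = 10 log₁₀(2.415) = 3.83 dB

3.83 dB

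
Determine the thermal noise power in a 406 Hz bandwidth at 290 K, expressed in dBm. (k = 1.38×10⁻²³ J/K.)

P_n = kTB = 1.38×10⁻²³ × 290 × 4.06×10² = 1.62×10⁻¹⁸ W
In dBm: 10 log₁₀(1.62×10⁻¹⁸ / 10⁻³) = −147.9 dBm

−147.9 dBm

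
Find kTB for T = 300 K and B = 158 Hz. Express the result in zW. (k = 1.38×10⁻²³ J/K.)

654 zW

P_n = kTB = 1.38×10⁻²³ × 300 × 1.58×10² = 6.54×10⁻¹⁹ W = 654 zW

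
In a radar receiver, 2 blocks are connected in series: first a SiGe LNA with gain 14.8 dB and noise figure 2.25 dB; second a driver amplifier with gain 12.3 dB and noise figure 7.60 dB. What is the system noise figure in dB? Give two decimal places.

2.64 dB

Convert to linear (a loss of L dB is a gain of −L dB): F_i = 10^(NF_i/10), G_i = 10^(G_i,dB/10)
  Stage 1: F_1 = 10^(2.25/10) = 1.679, G_1 = 10^(14.8/10) = 30.20
  Stage 2: F_2 = 10^(7.60/10) = 5.754, G_2 = 10^(12.3/10) = 16.98
Friis cascade:
  F = 1.679 + (5.754 − 1)/30.20 = 1.836
NF = 10 log₁₀(1.836) = 2.64 dB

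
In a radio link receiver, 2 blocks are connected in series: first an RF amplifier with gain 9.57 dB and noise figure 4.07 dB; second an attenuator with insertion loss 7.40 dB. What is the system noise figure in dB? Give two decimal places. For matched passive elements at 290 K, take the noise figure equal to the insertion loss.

Convert to linear (a loss of L dB is a gain of −L dB): F_i = 10^(NF_i/10), G_i = 10^(G_i,dB/10)
  Stage 1: F_1 = 10^(4.07/10) = 2.553, G_1 = 10^(9.57/10) = 9.057
  Stage 2: F_2 = 10^(7.40/10) = 5.495, G_2 = 10^(−7.40/10) = 0.1820
Friis cascade:
  F = 2.553 + (5.495 − 1)/9.057 = 3.049
NF = 10 log₁₀(3.049) = 4.84 dB

4.84 dB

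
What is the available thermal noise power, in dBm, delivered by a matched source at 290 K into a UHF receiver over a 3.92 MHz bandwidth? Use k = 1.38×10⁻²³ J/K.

P_n = kTB = 1.38×10⁻²³ × 290 × 3.92×10⁶ = 1.57×10⁻¹⁴ W
In dBm: 10 log₁₀(1.57×10⁻¹⁴ / 10⁻³) = −108.0 dBm

−108.0 dBm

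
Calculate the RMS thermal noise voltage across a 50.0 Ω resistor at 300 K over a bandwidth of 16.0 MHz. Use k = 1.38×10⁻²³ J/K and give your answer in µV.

3.64 µV

V_n = √(4kTRB)
4kTRB = 4 × 1.38×10⁻²³ × 300 × 5.00×10¹ × 1.60×10⁷ = 1.32×10⁻¹¹ V²
V_n = √(1.32×10⁻¹¹) = 3.64×10⁻⁶ V = 3.64 µV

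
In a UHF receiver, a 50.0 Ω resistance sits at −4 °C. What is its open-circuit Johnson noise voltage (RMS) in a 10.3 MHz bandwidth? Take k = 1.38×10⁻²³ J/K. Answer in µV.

2.77 µV

T = −4 °C + 273.15 = 269.15 K
V_n = √(4kTRB)
4kTRB = 4 × 1.38×10⁻²³ × 269.15 × 5.00×10¹ × 1.03×10⁷ = 7.65×10⁻¹² V²
V_n = √(7.65×10⁻¹²) = 2.77×10⁻⁶ V = 2.77 µV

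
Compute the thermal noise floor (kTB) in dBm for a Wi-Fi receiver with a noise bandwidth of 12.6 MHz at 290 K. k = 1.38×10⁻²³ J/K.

P_n = kTB = 1.38×10⁻²³ × 290 × 1.26×10⁷ = 5.04×10⁻¹⁴ W
In dBm: 10 log₁₀(5.04×10⁻¹⁴ / 10⁻³) = −103.0 dBm

−103.0 dBm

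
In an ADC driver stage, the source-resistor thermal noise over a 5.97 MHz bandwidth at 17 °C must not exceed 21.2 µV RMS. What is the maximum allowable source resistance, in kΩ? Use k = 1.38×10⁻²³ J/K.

T = 17 °C + 273.15 = 290.15 K
Johnson–Nyquist: V_n = √(4kTRB) ⇒ R = V_n² / (4kTB)
4kTB = 4 × 1.38×10⁻²³ × 290.15 × 5.97×10⁶ = 9.56×10⁻¹⁴
R = (2.12×10⁻⁵)² / 9.56×10⁻¹⁴ = 4.70×10³ Ω = 4.70 kΩ

4.70 kΩ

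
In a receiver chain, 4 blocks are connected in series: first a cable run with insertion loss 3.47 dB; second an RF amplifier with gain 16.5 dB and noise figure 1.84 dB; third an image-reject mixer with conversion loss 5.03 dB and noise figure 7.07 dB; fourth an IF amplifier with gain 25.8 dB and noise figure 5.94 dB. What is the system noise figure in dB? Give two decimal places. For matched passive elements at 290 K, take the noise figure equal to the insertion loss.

Convert to linear (a loss of L dB is a gain of −L dB): F_i = 10^(NF_i/10), G_i = 10^(G_i,dB/10)
  Stage 1: F_1 = 10^(3.47/10) = 2.223, G_1 = 10^(−3.47/10) = 0.4498
  Stage 2: F_2 = 10^(1.84/10) = 1.528, G_2 = 10^(16.5/10) = 44.67
  Stage 3: F_3 = 10^(7.07/10) = 5.093, G_3 = 10^(−5.03/10) = 0.3141
  Stage 4: F_4 = 10^(5.94/10) = 3.926, G_4 = 10^(25.8/10) = 380.2
Friis cascade:
  F = 2.223 + (1.528 − 1)/0.4498 + (5.093 − 1)/20.09 + (3.926 − 1)/6.310 = 4.064
NF = 10 log₁₀(4.064) = 6.09 dB

6.09 dB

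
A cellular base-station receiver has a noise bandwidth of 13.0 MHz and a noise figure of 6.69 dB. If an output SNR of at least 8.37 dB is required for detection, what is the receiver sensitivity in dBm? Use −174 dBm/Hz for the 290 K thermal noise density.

−87.8 dBm

Sensitivity = −174 + 10 log₁₀(B) + NF + SNR_min
= −174 + 71.14 + 6.69 + 8.37
= −87.80 dBm → −87.8 dBm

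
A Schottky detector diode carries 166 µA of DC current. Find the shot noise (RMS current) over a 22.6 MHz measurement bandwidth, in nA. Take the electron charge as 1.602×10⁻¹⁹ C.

34.7 nA

I_n = √(2qI·B)
2qI·B = 2 × 1.602×10⁻¹⁹ × 1.66×10⁻⁴ × 2.26×10⁷ = 1.20×10⁻¹⁵ A²
I_n = √(1.20×10⁻¹⁵) = 3.47×10⁻⁸ A = 34.7 nA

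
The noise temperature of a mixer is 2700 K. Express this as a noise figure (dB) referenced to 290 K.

10.13 dB

F = 1 + T_e/T₀ = 1 + 2700/290 = 10.3103
NF = 10 log₁₀(10.3103) = 10.13 dB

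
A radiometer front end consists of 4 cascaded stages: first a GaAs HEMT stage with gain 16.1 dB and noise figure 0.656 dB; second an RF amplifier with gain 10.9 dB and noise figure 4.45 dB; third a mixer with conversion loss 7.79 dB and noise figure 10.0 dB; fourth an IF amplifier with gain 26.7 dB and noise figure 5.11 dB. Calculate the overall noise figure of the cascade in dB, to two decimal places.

0.98 dB

Convert to linear (a loss of L dB is a gain of −L dB): F_i = 10^(NF_i/10), G_i = 10^(G_i,dB/10)
  Stage 1: F_1 = 10^(0.656/10) = 1.163, G_1 = 10^(16.1/10) = 40.74
  Stage 2: F_2 = 10^(4.45/10) = 2.786, G_2 = 10^(10.9/10) = 12.30
  Stage 3: F_3 = 10^(10.0/10) = 10.00, G_3 = 10^(−7.79/10) = 0.1663
  Stage 4: F_4 = 10^(5.11/10) = 3.243, G_4 = 10^(26.7/10) = 467.7
Friis cascade:
  F = 1.163 + (2.786 − 1)/40.74 + (10.00 − 1)/501.2 + (3.243 − 1)/83.37 = 1.252
NF = 10 log₁₀(1.252) = 0.98 dB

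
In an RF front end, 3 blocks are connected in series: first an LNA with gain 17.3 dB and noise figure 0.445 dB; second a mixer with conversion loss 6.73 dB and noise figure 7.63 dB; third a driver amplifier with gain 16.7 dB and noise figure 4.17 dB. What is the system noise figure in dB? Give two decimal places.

1.27 dB

Convert to linear (a loss of L dB is a gain of −L dB): F_i = 10^(NF_i/10), G_i = 10^(G_i,dB/10)
  Stage 1: F_1 = 10^(0.445/10) = 1.108, G_1 = 10^(17.3/10) = 53.70
  Stage 2: F_2 = 10^(7.63/10) = 5.794, G_2 = 10^(−6.73/10) = 0.2123
  Stage 3: F_3 = 10^(4.17/10) = 2.612, G_3 = 10^(16.7/10) = 46.77
Friis cascade:
  F = 1.108 + (5.794 − 1)/53.70 + (2.612 − 1)/11.40 = 1.339
NF = 10 log₁₀(1.339) = 1.27 dB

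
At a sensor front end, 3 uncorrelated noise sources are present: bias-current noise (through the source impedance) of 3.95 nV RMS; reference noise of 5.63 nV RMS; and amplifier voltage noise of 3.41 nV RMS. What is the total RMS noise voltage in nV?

Uncorrelated sources add in power (mean-square): V_tot = √(ΣV_i²)
V_tot = √[(3.95×10⁻⁹)² + (5.63×10⁻⁹)² + (3.41×10⁻⁹)²] = 7.68×10⁻⁹ V = 7.68 nV

7.68 nV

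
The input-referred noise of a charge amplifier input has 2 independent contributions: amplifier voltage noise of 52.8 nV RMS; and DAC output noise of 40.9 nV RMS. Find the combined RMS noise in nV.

Uncorrelated sources add in power (mean-square): V_tot = √(ΣV_i²)
V_tot = √[(5.28×10⁻⁸)² + (4.09×10⁻⁸)²] = 6.68×10⁻⁸ V = 66.8 nV

66.8 nV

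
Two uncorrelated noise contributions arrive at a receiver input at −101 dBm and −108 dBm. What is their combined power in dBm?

Convert to linear, add, convert back:
P₁ = 7.94×10⁻¹⁴ W, P₂ = 1.58×10⁻¹⁴ W
P_tot = 9.53×10⁻¹⁴ W → 10 log₁₀(P_tot / 10⁻³) = −100.2 dBm

−100.2 dBm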